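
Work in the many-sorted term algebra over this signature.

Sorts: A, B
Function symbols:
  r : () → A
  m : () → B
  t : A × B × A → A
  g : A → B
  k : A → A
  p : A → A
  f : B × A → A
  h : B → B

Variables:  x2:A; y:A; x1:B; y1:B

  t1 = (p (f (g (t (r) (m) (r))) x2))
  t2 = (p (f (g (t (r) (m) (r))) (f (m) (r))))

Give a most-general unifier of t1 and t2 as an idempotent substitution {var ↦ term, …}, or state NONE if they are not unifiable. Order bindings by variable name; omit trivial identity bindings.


{x2 ↦ (f (m) (r))}


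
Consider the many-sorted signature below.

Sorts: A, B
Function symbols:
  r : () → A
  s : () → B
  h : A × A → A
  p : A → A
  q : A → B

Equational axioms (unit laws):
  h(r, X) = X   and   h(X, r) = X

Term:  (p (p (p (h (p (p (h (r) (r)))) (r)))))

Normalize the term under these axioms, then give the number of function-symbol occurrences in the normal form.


size = 6

1. (p (p (p (h (p (p (h (r) (r)))) (r)))))  →  (p (p (p (p (p (h (r) (r)))))))
2. (p (p (p (p (p (h (r) (r)))))))  →  (p (p (p (p (p (r))))))
normal form: (p (p (p (p (p (r))))))


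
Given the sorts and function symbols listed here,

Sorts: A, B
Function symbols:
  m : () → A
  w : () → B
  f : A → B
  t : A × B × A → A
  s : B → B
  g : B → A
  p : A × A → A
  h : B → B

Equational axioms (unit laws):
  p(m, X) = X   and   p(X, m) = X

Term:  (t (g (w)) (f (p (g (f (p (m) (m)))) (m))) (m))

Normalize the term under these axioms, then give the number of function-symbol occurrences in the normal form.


size = 8

1. (t (g (w)) (f (p (g (f (p (m) (m)))) (m))) (m))  →  (t (g (w)) (f (g (f (p (m) (m))))) (m))
2. (t (g (w)) (f (g (f (p (m) (m))))) (m))  →  (t (g (w)) (f (g (f (m)))) (m))
normal form: (t (g (w)) (f (g (f (m)))) (m))


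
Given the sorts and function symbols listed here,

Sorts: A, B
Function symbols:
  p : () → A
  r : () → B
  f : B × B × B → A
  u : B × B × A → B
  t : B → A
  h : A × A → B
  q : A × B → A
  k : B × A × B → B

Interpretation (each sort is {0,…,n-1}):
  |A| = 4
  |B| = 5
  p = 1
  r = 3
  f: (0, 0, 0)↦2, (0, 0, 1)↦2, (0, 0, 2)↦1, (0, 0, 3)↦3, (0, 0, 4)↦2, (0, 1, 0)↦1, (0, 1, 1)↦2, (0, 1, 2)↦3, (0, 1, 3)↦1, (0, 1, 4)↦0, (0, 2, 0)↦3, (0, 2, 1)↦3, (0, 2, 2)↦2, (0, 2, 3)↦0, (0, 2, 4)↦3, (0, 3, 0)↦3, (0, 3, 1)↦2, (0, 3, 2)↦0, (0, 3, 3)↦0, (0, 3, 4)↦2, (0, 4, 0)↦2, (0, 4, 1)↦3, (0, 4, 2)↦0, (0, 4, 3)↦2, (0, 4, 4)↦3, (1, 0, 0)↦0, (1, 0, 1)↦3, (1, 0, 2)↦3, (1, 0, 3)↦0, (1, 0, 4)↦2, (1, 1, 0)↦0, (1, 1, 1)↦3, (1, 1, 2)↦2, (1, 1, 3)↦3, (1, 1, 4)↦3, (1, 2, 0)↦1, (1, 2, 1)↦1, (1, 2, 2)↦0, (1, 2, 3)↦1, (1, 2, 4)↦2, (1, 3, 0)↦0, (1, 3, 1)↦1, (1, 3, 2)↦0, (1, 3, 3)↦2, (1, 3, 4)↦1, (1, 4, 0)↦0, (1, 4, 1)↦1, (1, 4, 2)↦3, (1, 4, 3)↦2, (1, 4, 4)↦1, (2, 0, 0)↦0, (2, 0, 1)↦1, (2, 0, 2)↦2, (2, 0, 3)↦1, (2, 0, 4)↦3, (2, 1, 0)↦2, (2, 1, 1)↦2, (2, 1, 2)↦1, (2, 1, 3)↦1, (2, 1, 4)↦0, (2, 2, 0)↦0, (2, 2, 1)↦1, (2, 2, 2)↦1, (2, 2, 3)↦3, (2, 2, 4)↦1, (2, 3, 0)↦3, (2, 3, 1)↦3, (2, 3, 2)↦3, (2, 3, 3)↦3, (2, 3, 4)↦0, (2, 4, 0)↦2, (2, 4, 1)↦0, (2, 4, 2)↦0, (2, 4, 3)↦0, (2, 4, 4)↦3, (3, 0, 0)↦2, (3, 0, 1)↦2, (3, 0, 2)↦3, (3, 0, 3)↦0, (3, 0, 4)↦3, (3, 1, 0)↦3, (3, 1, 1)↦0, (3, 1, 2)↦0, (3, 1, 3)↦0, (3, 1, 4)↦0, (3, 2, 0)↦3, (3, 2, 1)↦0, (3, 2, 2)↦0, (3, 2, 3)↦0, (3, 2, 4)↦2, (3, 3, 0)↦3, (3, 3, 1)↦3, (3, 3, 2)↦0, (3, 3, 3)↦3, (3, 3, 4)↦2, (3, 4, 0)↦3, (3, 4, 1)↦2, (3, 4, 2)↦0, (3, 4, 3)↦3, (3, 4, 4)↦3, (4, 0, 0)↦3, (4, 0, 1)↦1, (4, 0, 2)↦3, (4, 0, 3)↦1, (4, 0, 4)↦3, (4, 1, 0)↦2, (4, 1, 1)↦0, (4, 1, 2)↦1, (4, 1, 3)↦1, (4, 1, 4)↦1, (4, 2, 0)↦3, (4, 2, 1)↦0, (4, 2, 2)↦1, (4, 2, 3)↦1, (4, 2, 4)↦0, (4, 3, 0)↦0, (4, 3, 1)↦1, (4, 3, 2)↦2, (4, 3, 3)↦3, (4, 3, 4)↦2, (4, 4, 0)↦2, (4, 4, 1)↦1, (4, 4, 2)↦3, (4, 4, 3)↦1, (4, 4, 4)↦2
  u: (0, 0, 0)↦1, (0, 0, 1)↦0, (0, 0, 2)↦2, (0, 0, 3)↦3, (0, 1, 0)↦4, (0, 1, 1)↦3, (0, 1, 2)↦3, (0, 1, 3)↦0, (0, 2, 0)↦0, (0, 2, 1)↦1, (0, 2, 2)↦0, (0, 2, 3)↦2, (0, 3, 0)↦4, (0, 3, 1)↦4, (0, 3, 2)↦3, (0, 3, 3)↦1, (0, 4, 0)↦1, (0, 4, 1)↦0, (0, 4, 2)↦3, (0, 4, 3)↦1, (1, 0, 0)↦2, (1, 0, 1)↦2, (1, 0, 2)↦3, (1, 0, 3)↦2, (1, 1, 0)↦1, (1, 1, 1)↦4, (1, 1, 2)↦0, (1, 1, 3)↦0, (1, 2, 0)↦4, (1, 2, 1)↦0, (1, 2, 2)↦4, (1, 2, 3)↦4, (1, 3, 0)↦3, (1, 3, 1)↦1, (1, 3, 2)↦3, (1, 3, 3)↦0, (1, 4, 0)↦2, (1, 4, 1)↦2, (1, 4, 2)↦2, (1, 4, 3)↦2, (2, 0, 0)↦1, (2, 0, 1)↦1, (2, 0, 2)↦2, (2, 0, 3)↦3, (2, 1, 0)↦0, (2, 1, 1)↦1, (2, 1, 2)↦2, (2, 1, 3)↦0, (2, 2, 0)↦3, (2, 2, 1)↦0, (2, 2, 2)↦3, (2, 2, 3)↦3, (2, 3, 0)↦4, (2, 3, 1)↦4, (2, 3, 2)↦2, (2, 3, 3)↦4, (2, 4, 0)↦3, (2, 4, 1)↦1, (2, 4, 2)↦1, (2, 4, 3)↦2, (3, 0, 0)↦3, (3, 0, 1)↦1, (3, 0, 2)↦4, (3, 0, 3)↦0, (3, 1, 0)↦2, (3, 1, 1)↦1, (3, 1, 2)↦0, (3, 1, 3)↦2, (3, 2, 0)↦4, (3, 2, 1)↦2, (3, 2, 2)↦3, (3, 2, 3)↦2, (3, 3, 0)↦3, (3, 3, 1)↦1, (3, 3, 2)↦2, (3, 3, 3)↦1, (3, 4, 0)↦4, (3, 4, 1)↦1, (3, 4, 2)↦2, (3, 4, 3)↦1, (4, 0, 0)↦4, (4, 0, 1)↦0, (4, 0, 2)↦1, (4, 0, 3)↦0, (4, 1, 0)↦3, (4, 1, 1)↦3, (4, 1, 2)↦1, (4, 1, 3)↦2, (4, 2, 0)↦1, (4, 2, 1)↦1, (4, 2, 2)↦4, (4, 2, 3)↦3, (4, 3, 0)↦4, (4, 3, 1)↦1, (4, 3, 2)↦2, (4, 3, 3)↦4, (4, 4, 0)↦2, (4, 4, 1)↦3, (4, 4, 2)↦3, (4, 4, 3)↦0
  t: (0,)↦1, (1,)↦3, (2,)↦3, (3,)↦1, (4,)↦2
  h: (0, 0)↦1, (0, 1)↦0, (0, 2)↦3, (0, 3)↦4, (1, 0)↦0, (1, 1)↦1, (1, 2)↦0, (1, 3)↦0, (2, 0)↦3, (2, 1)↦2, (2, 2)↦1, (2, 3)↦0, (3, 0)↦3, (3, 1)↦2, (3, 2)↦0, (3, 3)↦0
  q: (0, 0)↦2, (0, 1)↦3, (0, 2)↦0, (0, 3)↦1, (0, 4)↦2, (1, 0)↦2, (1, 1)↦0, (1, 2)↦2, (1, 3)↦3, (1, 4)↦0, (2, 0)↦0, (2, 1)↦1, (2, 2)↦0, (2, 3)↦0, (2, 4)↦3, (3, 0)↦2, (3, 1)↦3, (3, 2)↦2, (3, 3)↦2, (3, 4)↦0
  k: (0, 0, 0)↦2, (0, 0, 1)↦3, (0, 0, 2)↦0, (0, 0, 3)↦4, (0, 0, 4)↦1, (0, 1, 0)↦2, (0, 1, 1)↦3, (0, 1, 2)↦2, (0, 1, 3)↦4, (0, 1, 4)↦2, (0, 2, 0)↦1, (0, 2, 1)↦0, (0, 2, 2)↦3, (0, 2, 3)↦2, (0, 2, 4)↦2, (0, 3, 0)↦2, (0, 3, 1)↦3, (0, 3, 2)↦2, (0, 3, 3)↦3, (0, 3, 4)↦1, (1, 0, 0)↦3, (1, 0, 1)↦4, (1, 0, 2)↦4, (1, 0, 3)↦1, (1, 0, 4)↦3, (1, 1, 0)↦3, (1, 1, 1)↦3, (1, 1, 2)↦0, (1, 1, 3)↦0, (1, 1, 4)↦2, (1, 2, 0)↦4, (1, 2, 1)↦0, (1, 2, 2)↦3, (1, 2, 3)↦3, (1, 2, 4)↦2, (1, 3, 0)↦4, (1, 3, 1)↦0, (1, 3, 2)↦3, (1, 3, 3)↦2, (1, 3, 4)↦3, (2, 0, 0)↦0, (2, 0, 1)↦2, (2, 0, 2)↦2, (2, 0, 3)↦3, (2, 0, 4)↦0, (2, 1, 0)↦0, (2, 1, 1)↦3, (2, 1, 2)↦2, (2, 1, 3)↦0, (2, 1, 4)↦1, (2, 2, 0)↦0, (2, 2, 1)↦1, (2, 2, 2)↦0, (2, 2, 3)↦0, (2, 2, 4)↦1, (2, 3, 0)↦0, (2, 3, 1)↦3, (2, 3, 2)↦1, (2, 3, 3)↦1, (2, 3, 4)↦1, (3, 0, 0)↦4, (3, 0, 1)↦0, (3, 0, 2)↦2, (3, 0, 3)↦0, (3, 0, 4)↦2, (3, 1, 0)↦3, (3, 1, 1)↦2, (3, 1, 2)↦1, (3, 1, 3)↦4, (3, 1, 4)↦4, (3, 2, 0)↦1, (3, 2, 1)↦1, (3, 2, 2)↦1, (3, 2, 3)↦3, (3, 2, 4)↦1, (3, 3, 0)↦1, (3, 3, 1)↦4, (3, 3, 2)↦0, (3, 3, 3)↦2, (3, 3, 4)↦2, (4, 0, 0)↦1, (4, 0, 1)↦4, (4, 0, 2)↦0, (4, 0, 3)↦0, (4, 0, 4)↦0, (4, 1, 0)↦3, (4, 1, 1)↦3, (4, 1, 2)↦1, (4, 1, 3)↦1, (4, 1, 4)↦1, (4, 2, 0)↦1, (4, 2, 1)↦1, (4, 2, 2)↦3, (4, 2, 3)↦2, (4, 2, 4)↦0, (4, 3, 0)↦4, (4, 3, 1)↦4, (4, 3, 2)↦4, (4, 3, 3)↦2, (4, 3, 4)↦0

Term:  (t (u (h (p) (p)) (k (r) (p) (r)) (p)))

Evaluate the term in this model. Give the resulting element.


value = 3

  p = 1
  p = 1
  (h (p) (p)) = h(1, 1) = 1
  r = 3
  p = 1
  r = 3
  (k (r) (p) (r)) = k(3, 1, 3) = 4
  p = 1
  (u (h (p) (p)) (k (r) (p) (r)) (p)) = u(1, 4, 1) = 2
  (t (u (h (p) (p)) (k (r) (p) (r)) (p))) = t(2,) = 3


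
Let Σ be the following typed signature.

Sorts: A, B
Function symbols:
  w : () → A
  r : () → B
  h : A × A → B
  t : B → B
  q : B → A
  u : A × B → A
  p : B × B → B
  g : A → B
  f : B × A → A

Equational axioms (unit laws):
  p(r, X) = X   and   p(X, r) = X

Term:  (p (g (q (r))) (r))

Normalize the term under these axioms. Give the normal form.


normal form = (g (q (r)))

1. (p (g (q (r))) (r))  →  (g (q (r)))


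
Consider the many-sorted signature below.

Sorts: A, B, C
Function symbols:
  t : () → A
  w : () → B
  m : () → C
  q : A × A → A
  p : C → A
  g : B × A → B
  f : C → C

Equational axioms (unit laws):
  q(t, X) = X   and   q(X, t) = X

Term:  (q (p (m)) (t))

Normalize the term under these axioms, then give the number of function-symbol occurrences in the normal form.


1. (q (p (m)) (t))  →  (p (m))
normal form: (p (m))

size = 2


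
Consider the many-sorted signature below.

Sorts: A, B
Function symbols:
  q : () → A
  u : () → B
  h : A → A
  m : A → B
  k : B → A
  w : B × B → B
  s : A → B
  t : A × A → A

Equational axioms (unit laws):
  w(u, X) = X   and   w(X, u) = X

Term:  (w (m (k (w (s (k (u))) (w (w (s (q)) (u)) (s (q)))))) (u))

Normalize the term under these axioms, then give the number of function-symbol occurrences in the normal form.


1. (w (m (k (w (s (k (u))) (w (w (s (q)) (u)) (s (q)))))) (u))  →  (m (k (w (s (k (u))) (w (w (s (q)) (u)) (s (q))))))
2. (m (k (w (s (k (u))) (w (w (s (q)) (u)) (s (q))))))  →  (m (k (w (s (k (u))) (w (s (q)) (s (q))))))
normal form: (m (k (w (s (k (u))) (w (s (q)) (s (q))))))

size = 11


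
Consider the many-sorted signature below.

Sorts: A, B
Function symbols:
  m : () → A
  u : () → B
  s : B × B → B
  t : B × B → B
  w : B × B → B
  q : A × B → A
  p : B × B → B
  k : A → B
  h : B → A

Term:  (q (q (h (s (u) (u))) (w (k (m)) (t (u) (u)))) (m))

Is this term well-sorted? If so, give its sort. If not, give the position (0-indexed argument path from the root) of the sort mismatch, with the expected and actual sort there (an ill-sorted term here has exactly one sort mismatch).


ill-sorted at position [1]: expected B, got A

        (u) : B
        (u) : B
      (s (u) (u)) : B
    (h (s (u) (u))) : A
        (m) : A
      (k (m)) : B
        (u) : B
        (u) : B
      (t (u) (u)) : B
    (w (k (m)) (t (u) (u))) : B
  (q (h (s (u) (u))) (w (k (m)) (t (u) (u)))) : A
  (m) : A
(q (q (h (s (u) (u))) (w (k (m)) (t (u) (u)))) (m)) : ✗ arg 1 at [1] has sort A, expected B


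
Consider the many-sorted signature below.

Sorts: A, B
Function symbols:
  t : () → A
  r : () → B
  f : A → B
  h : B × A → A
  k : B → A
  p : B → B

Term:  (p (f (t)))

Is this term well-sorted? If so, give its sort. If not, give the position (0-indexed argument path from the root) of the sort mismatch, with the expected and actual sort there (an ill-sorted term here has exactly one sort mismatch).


    (t) : A
  (f (t)) : B
(p (f (t))) : B

well-sorted; sort = B


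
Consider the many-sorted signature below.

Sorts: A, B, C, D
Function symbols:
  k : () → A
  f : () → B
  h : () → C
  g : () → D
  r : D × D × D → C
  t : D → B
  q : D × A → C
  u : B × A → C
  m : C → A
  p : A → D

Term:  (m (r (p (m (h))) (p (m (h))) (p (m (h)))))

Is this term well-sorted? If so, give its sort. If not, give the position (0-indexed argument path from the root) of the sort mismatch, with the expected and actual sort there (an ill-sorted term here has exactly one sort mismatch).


        (h) : C
      (m (h)) : A
    (p (m (h))) : D
        (h) : C
      (m (h)) : A
    (p (m (h))) : D
        (h) : C
      (m (h)) : A
    (p (m (h))) : D
  (r (p (m (h))) (p (m (h))) (p (m (h)))) : C
(m (r (p (m (h))) (p (m (h))) (p (m (h))))) : A

well-sorted; sort = A


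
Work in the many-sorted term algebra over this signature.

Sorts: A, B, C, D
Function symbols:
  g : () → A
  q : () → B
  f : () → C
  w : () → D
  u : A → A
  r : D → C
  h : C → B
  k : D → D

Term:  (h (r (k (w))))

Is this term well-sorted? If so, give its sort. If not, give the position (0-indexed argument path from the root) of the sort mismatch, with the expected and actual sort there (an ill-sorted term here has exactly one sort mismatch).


      (w) : D
    (k (w)) : D
  (r (k (w))) : C
(h (r (k (w)))) : B

well-sorted; sort = B


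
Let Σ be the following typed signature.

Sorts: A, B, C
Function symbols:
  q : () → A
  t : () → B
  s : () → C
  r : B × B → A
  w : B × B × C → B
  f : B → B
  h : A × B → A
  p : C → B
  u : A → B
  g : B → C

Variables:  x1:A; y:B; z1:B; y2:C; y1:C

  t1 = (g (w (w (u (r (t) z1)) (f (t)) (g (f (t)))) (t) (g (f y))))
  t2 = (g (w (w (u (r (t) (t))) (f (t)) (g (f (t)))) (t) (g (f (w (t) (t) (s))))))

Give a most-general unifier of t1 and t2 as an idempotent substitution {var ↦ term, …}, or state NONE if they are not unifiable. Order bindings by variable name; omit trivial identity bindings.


{y ↦ (w (t) (t) (s)), z1 ↦ (t)}


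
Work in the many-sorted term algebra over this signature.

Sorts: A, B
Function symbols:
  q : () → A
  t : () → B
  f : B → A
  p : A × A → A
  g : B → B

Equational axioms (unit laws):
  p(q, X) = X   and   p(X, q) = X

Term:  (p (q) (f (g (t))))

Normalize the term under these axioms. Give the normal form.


1. (p (q) (f (g (t))))  →  (f (g (t)))

normal form = (f (g (t)))


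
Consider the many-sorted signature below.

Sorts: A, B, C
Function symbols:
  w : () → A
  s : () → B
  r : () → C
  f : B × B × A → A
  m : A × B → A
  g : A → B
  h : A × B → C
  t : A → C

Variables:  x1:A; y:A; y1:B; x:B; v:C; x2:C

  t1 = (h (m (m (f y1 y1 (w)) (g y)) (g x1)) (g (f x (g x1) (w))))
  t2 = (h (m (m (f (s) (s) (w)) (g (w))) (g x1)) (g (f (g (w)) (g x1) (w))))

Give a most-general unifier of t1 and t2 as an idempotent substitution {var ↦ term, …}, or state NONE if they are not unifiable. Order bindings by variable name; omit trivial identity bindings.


{x ↦ (g (w)), y ↦ (w), y1 ↦ (s)}


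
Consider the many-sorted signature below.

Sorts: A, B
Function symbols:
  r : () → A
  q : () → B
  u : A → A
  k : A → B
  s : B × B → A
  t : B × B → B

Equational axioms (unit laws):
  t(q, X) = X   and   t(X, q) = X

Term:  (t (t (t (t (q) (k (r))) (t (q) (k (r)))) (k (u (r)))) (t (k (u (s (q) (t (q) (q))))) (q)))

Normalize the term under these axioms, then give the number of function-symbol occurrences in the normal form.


size = 15

1. (t (t (t (t (q) (k (r))) (t (q) (k (r)))) (k (u (r)))) (t (k (u (s (q) (t (q) (q))))) (q)))  →  (t (t (t (k (r)) (t (q) (k (r)))) (k (u (r)))) (t (k (u (s (q) (t (q) (q))))) (q)))
2. (t (t (t (k (r)) (t (q) (k (r)))) (k (u (r)))) (t (k (u (s (q) (t (q) (q))))) (q)))  →  (t (t (t (k (r)) (k (r))) (k (u (r)))) (t (k (u (s (q) (t (q) (q))))) (q)))
3. (t (t (t (k (r)) (k (r))) (k (u (r)))) (t (k (u (s (q) (t (q) (q))))) (q)))  →  (t (t (t (k (r)) (k (r))) (k (u (r)))) (k (u (s (q) (t (q) (q))))))
4. (t (t (t (k (r)) (k (r))) (k (u (r)))) (k (u (s (q) (t (q) (q))))))  →  (t (t (t (k (r)) (k (r))) (k (u (r)))) (k (u (s (q) (q)))))
normal form: (t (t (t (k (r)) (k (r))) (k (u (r)))) (k (u (s (q) (q)))))


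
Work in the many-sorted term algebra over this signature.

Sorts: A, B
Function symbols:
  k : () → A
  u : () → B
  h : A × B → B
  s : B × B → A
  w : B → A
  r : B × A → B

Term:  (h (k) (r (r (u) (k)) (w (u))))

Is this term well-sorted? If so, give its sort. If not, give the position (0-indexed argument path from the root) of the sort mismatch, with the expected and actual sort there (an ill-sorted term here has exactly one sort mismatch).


  (k) : A
      (u) : B
      (k) : A
    (r (u) (k)) : B
      (u) : B
    (w (u)) : A
  (r (r (u) (k)) (w (u))) : B
(h (k) (r (r (u) (k)) (w (u)))) : B

well-sorted; sort = B


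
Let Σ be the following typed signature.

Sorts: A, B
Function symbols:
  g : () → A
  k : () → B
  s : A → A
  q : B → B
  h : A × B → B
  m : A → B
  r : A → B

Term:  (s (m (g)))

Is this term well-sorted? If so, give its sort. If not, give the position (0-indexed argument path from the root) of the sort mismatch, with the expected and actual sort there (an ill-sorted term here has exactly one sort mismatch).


ill-sorted at position [0]: expected A, got B

    (g) : A
  (m (g)) : B
(s (m (g))) : ✗ arg 0 at [0] has sort B, expected A


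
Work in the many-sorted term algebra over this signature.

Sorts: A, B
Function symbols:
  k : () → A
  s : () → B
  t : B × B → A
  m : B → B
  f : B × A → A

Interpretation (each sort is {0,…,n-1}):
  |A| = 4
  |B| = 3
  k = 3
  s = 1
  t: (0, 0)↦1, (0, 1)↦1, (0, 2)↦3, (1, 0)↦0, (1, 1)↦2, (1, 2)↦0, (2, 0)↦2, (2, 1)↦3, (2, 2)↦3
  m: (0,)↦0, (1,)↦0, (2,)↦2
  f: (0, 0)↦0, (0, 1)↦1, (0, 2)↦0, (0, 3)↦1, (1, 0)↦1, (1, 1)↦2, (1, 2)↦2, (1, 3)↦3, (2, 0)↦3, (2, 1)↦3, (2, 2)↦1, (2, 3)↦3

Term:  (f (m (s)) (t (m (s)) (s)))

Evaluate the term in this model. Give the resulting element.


value = 1

  s = 1
  (m (s)) = m(1,) = 0
  s = 1
  (m (s)) = m(1,) = 0
  s = 1
  (t (m (s)) (s)) = t(0, 1) = 1
  (f (m (s)) (t (m (s)) (s))) = f(0, 1) = 1


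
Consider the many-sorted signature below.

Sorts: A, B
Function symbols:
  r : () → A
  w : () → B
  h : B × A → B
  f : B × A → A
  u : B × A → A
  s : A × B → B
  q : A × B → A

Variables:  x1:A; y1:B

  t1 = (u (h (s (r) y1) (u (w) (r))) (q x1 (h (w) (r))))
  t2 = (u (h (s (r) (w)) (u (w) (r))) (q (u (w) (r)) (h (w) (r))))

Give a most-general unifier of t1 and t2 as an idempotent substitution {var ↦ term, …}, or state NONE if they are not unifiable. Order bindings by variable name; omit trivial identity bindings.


{x1 ↦ (u (w) (r)), y1 ↦ (w)}


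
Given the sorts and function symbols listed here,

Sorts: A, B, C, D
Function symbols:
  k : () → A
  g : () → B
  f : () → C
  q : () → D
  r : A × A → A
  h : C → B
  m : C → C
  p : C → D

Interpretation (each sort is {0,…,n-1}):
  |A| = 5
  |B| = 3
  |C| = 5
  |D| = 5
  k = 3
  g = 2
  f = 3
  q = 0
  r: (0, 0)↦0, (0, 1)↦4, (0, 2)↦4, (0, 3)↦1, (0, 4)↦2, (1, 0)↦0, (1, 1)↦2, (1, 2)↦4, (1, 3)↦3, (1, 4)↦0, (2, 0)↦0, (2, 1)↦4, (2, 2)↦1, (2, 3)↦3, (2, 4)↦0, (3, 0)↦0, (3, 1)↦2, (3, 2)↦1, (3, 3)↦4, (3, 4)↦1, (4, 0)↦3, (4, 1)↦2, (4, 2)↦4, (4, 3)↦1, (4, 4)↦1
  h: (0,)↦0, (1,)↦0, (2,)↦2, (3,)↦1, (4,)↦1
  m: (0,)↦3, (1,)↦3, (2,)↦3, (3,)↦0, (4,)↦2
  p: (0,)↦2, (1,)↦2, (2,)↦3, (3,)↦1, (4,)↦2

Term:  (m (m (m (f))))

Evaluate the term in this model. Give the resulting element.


value = 0

  f = 3
  (m (f)) = m(3,) = 0
  (m (m (f))) = m(0,) = 3
  (m (m (m (f)))) = m(3,) = 0


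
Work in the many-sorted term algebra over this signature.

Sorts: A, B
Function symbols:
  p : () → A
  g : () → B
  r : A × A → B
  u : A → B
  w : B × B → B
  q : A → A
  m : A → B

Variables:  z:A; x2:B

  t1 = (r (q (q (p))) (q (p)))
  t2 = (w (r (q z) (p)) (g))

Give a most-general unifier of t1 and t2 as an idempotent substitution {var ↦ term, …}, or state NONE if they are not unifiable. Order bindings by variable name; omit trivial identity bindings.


NONE (not unifiable)

head clash or occurs-check failure — not unifiable


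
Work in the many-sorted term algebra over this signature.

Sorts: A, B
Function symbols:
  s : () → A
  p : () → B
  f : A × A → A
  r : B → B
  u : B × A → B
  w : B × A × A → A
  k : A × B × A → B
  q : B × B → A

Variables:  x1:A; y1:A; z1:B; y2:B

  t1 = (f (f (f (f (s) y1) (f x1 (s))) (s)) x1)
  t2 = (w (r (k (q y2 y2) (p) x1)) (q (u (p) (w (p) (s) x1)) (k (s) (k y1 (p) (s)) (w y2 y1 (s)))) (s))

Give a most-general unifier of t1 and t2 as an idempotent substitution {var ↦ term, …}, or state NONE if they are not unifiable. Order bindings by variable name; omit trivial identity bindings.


head clash or occurs-check failure — not unifiable

NONE (not unifiable)


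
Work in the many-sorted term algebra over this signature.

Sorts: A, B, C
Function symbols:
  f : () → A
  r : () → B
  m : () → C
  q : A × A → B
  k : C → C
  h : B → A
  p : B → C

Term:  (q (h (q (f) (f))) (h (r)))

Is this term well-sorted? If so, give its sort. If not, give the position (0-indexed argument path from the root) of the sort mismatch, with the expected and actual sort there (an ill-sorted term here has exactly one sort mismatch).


well-sorted; sort = B

      (f) : A
      (f) : A
    (q (f) (f)) : B
  (h (q (f) (f))) : A
    (r) : B
  (h (r)) : A
(q (h (q (f) (f))) (h (r))) : B


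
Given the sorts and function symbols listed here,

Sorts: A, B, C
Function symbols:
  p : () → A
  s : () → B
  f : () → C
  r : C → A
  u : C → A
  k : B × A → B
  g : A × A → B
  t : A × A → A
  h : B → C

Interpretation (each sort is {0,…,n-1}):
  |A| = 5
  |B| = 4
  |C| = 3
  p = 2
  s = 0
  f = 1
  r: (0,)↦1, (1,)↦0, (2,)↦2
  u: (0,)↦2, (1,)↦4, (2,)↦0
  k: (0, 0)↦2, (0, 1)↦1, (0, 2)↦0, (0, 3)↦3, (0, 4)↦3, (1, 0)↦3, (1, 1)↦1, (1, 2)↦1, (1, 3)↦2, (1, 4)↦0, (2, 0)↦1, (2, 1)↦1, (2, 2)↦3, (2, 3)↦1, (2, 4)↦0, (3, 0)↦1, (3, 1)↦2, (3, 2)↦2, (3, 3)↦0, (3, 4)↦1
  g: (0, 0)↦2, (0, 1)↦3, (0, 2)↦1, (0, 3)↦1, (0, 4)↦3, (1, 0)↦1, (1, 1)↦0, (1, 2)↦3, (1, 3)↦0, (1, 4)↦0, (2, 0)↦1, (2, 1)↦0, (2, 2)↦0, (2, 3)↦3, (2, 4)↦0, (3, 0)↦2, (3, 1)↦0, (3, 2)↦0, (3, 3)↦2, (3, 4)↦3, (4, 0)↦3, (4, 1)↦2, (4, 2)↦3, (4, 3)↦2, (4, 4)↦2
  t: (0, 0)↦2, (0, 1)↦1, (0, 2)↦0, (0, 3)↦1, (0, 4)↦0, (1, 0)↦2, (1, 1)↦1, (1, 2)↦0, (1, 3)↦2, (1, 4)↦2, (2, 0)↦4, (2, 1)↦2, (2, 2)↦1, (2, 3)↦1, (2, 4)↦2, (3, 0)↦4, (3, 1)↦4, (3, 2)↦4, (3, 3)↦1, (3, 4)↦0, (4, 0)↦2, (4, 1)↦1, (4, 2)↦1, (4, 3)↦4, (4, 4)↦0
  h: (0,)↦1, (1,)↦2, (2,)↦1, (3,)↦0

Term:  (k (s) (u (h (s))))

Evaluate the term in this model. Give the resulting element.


  s = 0
  s = 0
  (h (s)) = h(0,) = 1
  (u (h (s))) = u(1,) = 4
  (k (s) (u (h (s)))) = k(0, 4) = 3

value = 3


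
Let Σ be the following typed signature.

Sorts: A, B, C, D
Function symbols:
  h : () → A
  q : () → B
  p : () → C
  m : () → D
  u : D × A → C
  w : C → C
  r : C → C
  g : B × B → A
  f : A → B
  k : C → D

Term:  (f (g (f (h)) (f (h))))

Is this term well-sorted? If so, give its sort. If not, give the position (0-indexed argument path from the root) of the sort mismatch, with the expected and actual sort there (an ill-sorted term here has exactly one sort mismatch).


well-sorted; sort = B

      (h) : A
    (f (h)) : B
      (h) : A
    (f (h)) : B
  (g (f (h)) (f (h))) : A
(f (g (f (h)) (f (h)))) : B


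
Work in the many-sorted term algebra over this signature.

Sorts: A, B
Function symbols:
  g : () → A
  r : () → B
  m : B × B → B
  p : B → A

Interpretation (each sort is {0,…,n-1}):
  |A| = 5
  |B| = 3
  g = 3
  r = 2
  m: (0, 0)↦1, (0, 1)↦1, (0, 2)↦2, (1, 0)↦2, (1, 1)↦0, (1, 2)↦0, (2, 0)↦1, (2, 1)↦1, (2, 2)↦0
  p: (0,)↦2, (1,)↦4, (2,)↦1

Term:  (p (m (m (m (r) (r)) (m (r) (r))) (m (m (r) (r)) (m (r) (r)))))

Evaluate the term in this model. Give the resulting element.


  r = 2
  r = 2
  (m (r) (r)) = m(2, 2) = 0
  r = 2
  r = 2
  (m (r) (r)) = m(2, 2) = 0
  (m (m (r) (r)) (m (r) (r))) = m(0, 0) = 1
  r = 2
  r = 2
  (m (r) (r)) = m(2, 2) = 0
  r = 2
  r = 2
  (m (r) (r)) = m(2, 2) = 0
  (m (m (r) (r)) (m (r) (r))) = m(0, 0) = 1
  (m (m (m (r) (r)) (m (r) (r))) (m (m (r) (r)) (m (r) (r)))) = m(1, 1) = 0
  (p (m (m (m (r) (r)) (m (r) (r))) (m (m (r) (r)) (m (r) (r))))) = p(0,) = 2

value = 2


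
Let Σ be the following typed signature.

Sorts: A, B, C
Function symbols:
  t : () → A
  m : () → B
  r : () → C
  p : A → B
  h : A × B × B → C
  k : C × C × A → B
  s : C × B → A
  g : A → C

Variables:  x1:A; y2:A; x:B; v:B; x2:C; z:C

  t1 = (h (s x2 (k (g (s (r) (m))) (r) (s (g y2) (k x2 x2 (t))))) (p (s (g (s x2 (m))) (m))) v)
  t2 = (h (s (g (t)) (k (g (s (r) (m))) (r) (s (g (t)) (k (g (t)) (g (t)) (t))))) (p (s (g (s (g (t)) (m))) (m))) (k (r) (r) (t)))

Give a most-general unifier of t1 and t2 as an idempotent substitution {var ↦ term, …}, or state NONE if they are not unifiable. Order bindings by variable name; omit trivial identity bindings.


{v ↦ (k (r) (r) (t)), x2 ↦ (g (t)), y2 ↦ (t)}


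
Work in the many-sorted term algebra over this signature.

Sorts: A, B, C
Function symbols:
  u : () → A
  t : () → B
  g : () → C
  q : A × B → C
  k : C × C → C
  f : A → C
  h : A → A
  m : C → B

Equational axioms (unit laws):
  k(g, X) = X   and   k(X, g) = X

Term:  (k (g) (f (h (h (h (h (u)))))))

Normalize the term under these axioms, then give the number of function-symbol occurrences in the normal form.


size = 6

1. (k (g) (f (h (h (h (h (u)))))))  →  (f (h (h (h (h (u))))))
normal form: (f (h (h (h (h (u))))))


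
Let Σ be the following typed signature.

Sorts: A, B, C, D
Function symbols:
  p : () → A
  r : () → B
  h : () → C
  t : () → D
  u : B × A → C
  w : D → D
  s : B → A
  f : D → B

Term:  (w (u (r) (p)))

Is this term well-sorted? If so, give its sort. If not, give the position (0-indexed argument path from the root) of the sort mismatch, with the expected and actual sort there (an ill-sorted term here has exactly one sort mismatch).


    (r) : B
    (p) : A
  (u (r) (p)) : C
(w (u (r) (p))) : ✗ arg 0 at [0] has sort C, expected D

ill-sorted at position [0]: expected D, got C


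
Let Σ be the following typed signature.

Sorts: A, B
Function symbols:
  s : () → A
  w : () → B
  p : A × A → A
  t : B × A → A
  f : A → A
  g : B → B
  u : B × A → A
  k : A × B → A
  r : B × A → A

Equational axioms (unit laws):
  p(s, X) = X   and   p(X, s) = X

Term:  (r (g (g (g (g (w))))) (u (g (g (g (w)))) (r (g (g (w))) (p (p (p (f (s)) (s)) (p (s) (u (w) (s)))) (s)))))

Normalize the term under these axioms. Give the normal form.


normal form = (r (g (g (g (g (w))))) (u (g (g (g (w)))) (r (g (g (w))) (p (f (s)) (u (w) (s))))))

1. (r (g (g (g (g (w))))) (u (g (g (g (w)))) (r (g (g (w))) (p (p (p (f (s)) (s)) (p (s) (u (w) (s)))) (s)))))  →  (r (g (g (g (g (w))))) (u (g (g (g (w)))) (r (g (g (w))) (p (p (f (s)) (s)) (p (s) (u (w) (s)))))))
2. (r (g (g (g (g (w))))) (u (g (g (g (w)))) (r (g (g (w))) (p (p (f (s)) (s)) (p (s) (u (w) (s)))))))  →  (r (g (g (g (g (w))))) (u (g (g (g (w)))) (r (g (g (w))) (p (f (s)) (p (s) (u (w) (s)))))))
3. (r (g (g (g (g (w))))) (u (g (g (g (w)))) (r (g (g (w))) (p (f (s)) (p (s) (u (w) (s)))))))  →  (r (g (g (g (g (w))))) (u (g (g (g (w)))) (r (g (g (w))) (p (f (s)) (u (w) (s))))))


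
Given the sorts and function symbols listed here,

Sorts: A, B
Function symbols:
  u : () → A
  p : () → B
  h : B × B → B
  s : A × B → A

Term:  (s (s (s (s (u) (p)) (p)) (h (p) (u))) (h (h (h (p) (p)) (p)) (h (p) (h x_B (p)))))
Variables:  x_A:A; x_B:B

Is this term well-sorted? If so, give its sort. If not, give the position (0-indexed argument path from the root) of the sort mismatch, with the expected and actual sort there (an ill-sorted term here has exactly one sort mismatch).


        (u) : A
        (p) : B
      (s (u) (p)) : A
      (p) : B
    (s (s (u) (p)) (p)) : A
      (p) : B
      (u) : A
    (h (p) (u)) : ✗ arg 1 at [0, 1, 1] has sort A, expected B
        (p) : B
        (p) : B
      (h (p) (p)) : B
      (p) : B
    (h (h (p) (p)) (p)) : B
      (p) : B
        x_B : B
        (p) : B
      (h x_B (p)) : B
    (h (p) (h x_B (p))) : B
  (h (h (h (p) (p)) (p)) (h (p) (h x_B (p)))) : B

ill-sorted at position [0, 1, 1]: expected B, got A


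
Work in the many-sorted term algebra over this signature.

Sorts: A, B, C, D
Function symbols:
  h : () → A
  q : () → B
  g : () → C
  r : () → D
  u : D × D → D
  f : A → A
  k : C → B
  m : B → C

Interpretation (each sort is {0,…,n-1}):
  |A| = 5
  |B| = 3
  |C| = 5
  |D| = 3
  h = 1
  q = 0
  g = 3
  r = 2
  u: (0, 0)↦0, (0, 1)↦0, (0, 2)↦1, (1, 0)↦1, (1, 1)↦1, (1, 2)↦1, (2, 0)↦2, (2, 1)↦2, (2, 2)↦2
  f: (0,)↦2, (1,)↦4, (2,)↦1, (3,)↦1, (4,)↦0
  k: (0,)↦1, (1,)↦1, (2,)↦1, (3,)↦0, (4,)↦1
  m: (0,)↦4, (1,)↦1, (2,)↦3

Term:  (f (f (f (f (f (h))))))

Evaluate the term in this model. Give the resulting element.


value = 4

  h = 1
  (f (h)) = f(1,) = 4
  (f (f (h))) = f(4,) = 0
  (f (f (f (h)))) = f(0,) = 2
  (f (f (f (f (h))))) = f(2,) = 1
  (f (f (f (f (f (h)))))) = f(1,) = 4


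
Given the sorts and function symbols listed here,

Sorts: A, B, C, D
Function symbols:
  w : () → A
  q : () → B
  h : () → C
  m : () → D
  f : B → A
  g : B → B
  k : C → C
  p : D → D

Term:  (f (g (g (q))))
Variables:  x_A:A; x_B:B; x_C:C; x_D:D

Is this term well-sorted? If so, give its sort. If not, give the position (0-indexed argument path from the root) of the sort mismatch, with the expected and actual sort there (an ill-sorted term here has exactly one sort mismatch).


well-sorted; sort = A

      (q) : B
    (g (q)) : B
  (g (g (q))) : B
(f (g (g (q)))) : A


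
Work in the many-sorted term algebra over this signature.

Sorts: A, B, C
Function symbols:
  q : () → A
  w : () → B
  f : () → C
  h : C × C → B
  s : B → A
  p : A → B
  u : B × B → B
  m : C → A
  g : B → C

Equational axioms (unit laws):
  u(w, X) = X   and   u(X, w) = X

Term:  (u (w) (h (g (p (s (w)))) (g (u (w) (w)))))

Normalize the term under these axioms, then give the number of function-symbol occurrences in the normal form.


1. (u (w) (h (g (p (s (w)))) (g (u (w) (w)))))  →  (h (g (p (s (w)))) (g (u (w) (w))))
2. (h (g (p (s (w)))) (g (u (w) (w))))  →  (h (g (p (s (w)))) (g (w)))
normal form: (h (g (p (s (w)))) (g (w)))

size = 7


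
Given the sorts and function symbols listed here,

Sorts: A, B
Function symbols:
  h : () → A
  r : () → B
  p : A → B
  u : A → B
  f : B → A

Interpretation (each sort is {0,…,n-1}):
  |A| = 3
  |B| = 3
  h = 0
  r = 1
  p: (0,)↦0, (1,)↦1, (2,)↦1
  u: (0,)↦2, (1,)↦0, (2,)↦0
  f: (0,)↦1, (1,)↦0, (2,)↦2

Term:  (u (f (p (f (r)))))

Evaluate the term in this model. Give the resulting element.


  r = 1
  (f (r)) = f(1,) = 0
  (p (f (r))) = p(0,) = 0
  (f (p (f (r)))) = f(0,) = 1
  (u (f (p (f (r))))) = u(1,) = 0

value = 0


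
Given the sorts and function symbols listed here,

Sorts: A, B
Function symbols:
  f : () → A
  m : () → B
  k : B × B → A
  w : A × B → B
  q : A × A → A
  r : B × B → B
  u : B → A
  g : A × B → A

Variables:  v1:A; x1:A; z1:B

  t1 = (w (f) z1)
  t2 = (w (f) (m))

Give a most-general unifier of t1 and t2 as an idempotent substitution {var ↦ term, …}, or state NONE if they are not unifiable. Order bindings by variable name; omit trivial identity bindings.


{z1 ↦ (m)}


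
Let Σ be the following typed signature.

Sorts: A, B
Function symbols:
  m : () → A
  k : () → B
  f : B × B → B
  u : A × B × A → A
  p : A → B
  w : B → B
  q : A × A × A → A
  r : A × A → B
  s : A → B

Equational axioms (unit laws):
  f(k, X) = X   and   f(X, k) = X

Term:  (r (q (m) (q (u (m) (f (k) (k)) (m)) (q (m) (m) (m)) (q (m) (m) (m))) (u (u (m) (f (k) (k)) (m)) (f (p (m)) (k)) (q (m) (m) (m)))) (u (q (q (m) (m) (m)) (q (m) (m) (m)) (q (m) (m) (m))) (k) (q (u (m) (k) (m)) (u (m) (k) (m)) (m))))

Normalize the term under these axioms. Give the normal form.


1. (r (q (m) (q (u (m) (f (k) (k)) (m)) (q (m) (m) (m)) (q (m) (m) (m))) (u (u (m) (f (k) (k)) (m)) (f (p (m)) (k)) (q (m) (m) (m)))) (u (q (q (m) (m) (m)) (q (m) (m) (m)) (q (m) (m) (m))) (k) (q (u (m) (k) (m)) (u (m) (k) (m)) (m))))  →  (r (q (m) (q (u (m) (k) (m)) (q (m) (m) (m)) (q (m) (m) (m))) (u (u (m) (f (k) (k)) (m)) (f (p (m)) (k)) (q (m) (m) (m)))) (u (q (q (m) (m) (m)) (q (m) (m) (m)) (q (m) (m) (m))) (k) (q (u (m) (k) (m)) (u (m) (k) (m)) (m))))
2. (r (q (m) (q (u (m) (k) (m)) (q (m) (m) (m)) (q (m) (m) (m))) (u (u (m) (f (k) (k)) (m)) (f (p (m)) (k)) (q (m) (m) (m)))) (u (q (q (m) (m) (m)) (q (m) (m) (m)) (q (m) (m) (m))) (k) (q (u (m) (k) (m)) (u (m) (k) (m)) (m))))  →  (r (q (m) (q (u (m) (k) (m)) (q (m) (m) (m)) (q (m) (m) (m))) (u (u (m) (k) (m)) (f (p (m)) (k)) (q (m) (m) (m)))) (u (q (q (m) (m) (m)) (q (m) (m) (m)) (q (m) (m) (m))) (k) (q (u (m) (k) (m)) (u (m) (k) (m)) (m))))
3. (r (q (m) (q (u (m) (k) (m)) (q (m) (m) (m)) (q (m) (m) (m))) (u (u (m) (k) (m)) (f (p (m)) (k)) (q (m) (m) (m)))) (u (q (q (m) (m) (m)) (q (m) (m) (m)) (q (m) (m) (m))) (k) (q (u (m) (k) (m)) (u (m) (k) (m)) (m))))  →  (r (q (m) (q (u (m) (k) (m)) (q (m) (m) (m)) (q (m) (m) (m))) (u (u (m) (k) (m)) (p (m)) (q (m) (m) (m)))) (u (q (q (m) (m) (m)) (q (m) (m) (m)) (q (m) (m) (m))) (k) (q (u (m) (k) (m)) (u (m) (k) (m)) (m))))

normal form = (r (q (m) (q (u (m) (k) (m)) (q (m) (m) (m)) (q (m) (m) (m))) (u (u (m) (k) (m)) (p (m)) (q (m) (m) (m)))) (u (q (q (m) (m) (m)) (q (m) (m) (m)) (q (m) (m) (m))) (k) (q (u (m) (k) (m)) (u (m) (k) (m)) (m))))


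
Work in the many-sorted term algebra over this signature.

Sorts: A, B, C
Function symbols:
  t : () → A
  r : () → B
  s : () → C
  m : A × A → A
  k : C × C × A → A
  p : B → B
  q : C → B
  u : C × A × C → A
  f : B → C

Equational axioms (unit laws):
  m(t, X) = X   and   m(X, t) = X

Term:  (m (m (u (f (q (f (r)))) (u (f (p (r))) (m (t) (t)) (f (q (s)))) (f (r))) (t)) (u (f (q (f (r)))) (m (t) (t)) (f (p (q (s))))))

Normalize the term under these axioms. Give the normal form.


normal form = (m (u (f (q (f (r)))) (u (f (p (r))) (t) (f (q (s)))) (f (r))) (u (f (q (f (r)))) (t) (f (p (q (s))))))

1. (m (m (u (f (q (f (r)))) (u (f (p (r))) (m (t) (t)) (f (q (s)))) (f (r))) (t)) (u (f (q (f (r)))) (m (t) (t)) (f (p (q (s))))))  →  (m (u (f (q (f (r)))) (u (f (p (r))) (m (t) (t)) (f (q (s)))) (f (r))) (u (f (q (f (r)))) (m (t) (t)) (f (p (q (s))))))
2. (m (u (f (q (f (r)))) (u (f (p (r))) (m (t) (t)) (f (q (s)))) (f (r))) (u (f (q (f (r)))) (m (t) (t)) (f (p (q (s))))))  →  (m (u (f (q (f (r)))) (u (f (p (r))) (t) (f (q (s)))) (f (r))) (u (f (q (f (r)))) (m (t) (t)) (f (p (q (s))))))
3. (m (u (f (q (f (r)))) (u (f (p (r))) (t) (f (q (s)))) (f (r))) (u (f (q (f (r)))) (m (t) (t)) (f (p (q (s))))))  →  (m (u (f (q (f (r)))) (u (f (p (r))) (t) (f (q (s)))) (f (r))) (u (f (q (f (r)))) (t) (f (p (q (s))))))


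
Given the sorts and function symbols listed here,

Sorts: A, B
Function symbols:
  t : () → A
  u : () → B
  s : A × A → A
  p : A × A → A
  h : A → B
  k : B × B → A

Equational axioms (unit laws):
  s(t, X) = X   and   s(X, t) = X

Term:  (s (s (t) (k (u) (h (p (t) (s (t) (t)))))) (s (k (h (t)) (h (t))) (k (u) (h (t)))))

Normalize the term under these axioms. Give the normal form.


normal form = (s (k (u) (h (p (t) (t)))) (s (k (h (t)) (h (t))) (k (u) (h (t)))))

1. (s (s (t) (k (u) (h (p (t) (s (t) (t)))))) (s (k (h (t)) (h (t))) (k (u) (h (t)))))  →  (s (k (u) (h (p (t) (s (t) (t))))) (s (k (h (t)) (h (t))) (k (u) (h (t)))))
2. (s (k (u) (h (p (t) (s (t) (t))))) (s (k (h (t)) (h (t))) (k (u) (h (t)))))  →  (s (k (u) (h (p (t) (t)))) (s (k (h (t)) (h (t))) (k (u) (h (t)))))


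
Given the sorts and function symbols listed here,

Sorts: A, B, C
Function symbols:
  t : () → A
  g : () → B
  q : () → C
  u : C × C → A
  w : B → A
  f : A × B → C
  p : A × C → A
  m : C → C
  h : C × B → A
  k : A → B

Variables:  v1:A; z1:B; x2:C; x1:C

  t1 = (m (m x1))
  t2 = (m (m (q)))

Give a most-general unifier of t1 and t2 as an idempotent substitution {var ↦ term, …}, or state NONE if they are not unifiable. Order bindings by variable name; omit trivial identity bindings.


{x1 ↦ (q)}


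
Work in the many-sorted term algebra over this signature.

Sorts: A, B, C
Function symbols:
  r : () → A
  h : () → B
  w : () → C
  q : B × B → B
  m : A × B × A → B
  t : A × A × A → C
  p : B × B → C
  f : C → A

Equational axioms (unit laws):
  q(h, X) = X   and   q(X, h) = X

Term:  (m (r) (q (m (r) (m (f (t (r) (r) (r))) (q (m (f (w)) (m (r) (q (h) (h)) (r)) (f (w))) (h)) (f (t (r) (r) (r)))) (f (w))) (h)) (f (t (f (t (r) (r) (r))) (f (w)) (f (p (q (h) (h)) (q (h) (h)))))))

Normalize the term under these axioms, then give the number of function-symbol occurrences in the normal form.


1. (m (r) (q (m (r) (m (f (t (r) (r) (r))) (q (m (f (w)) (m (r) (q (h) (h)) (r)) (f (w))) (h)) (f (t (r) (r) (r)))) (f (w))) (h)) (f (t (f (t (r) (r) (r))) (f (w)) (f (p (q (h) (h)) (q (h) (h)))))))  →  (m (r) (m (r) (m (f (t (r) (r) (r))) (q (m (f (w)) (m (r) (q (h) (h)) (r)) (f (w))) (h)) (f (t (r) (r) (r)))) (f (w))) (f (t (f (t (r) (r) (r))) (f (w)) (f (p (q (h) (h)) (q (h) (h)))))))
2. (m (r) (m (r) (m (f (t (r) (r) (r))) (q (m (f (w)) (m (r) (q (h) (h)) (r)) (f (w))) (h)) (f (t (r) (r) (r)))) (f (w))) (f (t (f (t (r) (r) (r))) (f (w)) (f (p (q (h) (h)) (q (h) (h)))))))  →  (m (r) (m (r) (m (f (t (r) (r) (r))) (m (f (w)) (m (r) (q (h) (h)) (r)) (f (w))) (f (t (r) (r) (r)))) (f (w))) (f (t (f (t (r) (r) (r))) (f (w)) (f (p (q (h) (h)) (q (h) (h)))))))
3. (m (r) (m (r) (m (f (t (r) (r) (r))) (m (f (w)) (m (r) (q (h) (h)) (r)) (f (w))) (f (t (r) (r) (r)))) (f (w))) (f (t (f (t (r) (r) (r))) (f (w)) (f (p (q (h) (h)) (q (h) (h)))))))  →  (m (r) (m (r) (m (f (t (r) (r) (r))) (m (f (w)) (m (r) (h) (r)) (f (w))) (f (t (r) (r) (r)))) (f (w))) (f (t (f (t (r) (r) (r))) (f (w)) (f (p (q (h) (h)) (q (h) (h)))))))
4. (m (r) (m (r) (m (f (t (r) (r) (r))) (m (f (w)) (m (r) (h) (r)) (f (w))) (f (t (r) (r) (r)))) (f (w))) (f (t (f (t (r) (r) (r))) (f (w)) (f (p (q (h) (h)) (q (h) (h)))))))  →  (m (r) (m (r) (m (f (t (r) (r) (r))) (m (f (w)) (m (r) (h) (r)) (f (w))) (f (t (r) (r) (r)))) (f (w))) (f (t (f (t (r) (r) (r))) (f (w)) (f (p (h) (q (h) (h)))))))
5. (m (r) (m (r) (m (f (t (r) (r) (r))) (m (f (w)) (m (r) (h) (r)) (f (w))) (f (t (r) (r) (r)))) (f (w))) (f (t (f (t (r) (r) (r))) (f (w)) (f (p (h) (q (h) (h)))))))  →  (m (r) (m (r) (m (f (t (r) (r) (r))) (m (f (w)) (m (r) (h) (r)) (f (w))) (f (t (r) (r) (r)))) (f (w))) (f (t (f (t (r) (r) (r))) (f (w)) (f (p (h) (h))))))
normal form: (m (r) (m (r) (m (f (t (r) (r) (r))) (m (f (w)) (m (r) (h) (r)) (f (w))) (f (t (r) (r) (r)))) (f (w))) (f (t (f (t (r) (r) (r))) (f (w)) (f (p (h) (h))))))

size = 39


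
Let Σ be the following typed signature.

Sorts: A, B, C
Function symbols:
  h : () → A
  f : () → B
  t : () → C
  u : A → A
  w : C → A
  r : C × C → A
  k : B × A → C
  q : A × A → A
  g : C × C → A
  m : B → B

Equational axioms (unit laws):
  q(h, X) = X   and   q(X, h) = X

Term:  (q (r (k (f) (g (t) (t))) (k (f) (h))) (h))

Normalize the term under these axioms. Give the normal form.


normal form = (r (k (f) (g (t) (t))) (k (f) (h)))

1. (q (r (k (f) (g (t) (t))) (k (f) (h))) (h))  →  (r (k (f) (g (t) (t))) (k (f) (h)))


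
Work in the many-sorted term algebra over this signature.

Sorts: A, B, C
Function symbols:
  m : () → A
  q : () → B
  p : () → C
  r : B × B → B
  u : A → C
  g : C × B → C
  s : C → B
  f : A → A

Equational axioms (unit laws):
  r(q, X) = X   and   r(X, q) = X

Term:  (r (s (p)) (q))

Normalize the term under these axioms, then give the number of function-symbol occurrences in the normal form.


size = 2

1. (r (s (p)) (q))  →  (s (p))
normal form: (s (p))


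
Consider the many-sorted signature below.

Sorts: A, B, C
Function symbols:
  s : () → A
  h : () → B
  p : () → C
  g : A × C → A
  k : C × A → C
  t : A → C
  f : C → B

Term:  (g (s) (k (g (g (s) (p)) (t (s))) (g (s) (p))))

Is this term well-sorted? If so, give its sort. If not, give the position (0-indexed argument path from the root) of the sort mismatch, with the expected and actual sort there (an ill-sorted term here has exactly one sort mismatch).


  (s) : A
        (s) : A
        (p) : C
      (g (s) (p)) : A
        (s) : A
      (t (s)) : C
    (g (g (s) (p)) (t (s))) : A
      (s) : A
      (p) : C
    (g (s) (p)) : A
  (k (g (g (s) (p)) (t (s))) (g (s) (p))) : ✗ arg 0 at [1, 0] has sort A, expected C

ill-sorted at position [1, 0]: expected C, got A
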